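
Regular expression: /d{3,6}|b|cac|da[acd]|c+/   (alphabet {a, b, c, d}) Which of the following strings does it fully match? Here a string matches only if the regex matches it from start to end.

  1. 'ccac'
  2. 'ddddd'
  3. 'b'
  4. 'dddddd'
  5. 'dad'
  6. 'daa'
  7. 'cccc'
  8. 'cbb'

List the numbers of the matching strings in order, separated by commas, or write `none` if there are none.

2, 3, 4, 5, 6, 7

1 → no match
2 → match
3 → match
4 → match
5 → match
6 → match
7 → match
8 → no match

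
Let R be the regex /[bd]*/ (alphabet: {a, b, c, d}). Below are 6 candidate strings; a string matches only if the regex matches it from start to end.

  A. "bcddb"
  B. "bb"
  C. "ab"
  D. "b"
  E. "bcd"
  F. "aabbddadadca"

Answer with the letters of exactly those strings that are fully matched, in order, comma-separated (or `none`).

A → no match
B → match
C → no match
D → match
E → no match
F → no match

B, D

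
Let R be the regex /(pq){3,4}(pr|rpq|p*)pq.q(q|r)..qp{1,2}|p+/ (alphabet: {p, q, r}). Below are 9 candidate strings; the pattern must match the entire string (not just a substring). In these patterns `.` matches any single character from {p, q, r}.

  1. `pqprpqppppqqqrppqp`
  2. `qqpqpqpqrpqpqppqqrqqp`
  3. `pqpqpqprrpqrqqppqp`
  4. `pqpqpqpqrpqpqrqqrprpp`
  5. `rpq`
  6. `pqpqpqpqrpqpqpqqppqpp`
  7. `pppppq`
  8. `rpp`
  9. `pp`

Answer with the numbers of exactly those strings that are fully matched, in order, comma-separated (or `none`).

1 → no match
2 → no match
3 → no match
4 → no match
5. `rpq` → no match — must end with `p`
6 → match
7. `pppppq` → no match — must end with `p`
8. `rpp` → no match
9. `pp` → match

6, 9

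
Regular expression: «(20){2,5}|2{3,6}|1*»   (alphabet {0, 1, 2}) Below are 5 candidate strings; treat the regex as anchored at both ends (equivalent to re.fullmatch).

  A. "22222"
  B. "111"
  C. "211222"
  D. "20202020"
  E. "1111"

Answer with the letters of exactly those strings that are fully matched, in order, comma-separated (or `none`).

A → match
B → match
C → no match
D → match
E → match

A, B, D, E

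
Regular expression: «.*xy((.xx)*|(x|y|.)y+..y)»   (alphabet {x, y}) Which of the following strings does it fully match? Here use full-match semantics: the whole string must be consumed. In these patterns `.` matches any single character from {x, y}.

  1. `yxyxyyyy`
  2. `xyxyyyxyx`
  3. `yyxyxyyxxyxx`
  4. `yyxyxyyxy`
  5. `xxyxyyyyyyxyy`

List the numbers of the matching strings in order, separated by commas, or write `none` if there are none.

1, 3, 4, 5

1 → match
2 → no match
3 → match
4 → match
5 → match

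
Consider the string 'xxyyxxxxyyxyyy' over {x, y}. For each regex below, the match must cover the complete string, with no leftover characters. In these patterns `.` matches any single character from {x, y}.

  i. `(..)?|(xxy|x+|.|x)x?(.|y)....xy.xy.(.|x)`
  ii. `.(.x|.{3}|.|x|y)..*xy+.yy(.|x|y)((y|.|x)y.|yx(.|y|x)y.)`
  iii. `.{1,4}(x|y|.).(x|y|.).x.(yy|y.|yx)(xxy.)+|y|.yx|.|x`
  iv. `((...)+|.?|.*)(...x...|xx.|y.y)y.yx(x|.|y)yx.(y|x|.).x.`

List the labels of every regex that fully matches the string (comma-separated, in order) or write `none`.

i → match
ii → no match
iii → no match
iv → no match

i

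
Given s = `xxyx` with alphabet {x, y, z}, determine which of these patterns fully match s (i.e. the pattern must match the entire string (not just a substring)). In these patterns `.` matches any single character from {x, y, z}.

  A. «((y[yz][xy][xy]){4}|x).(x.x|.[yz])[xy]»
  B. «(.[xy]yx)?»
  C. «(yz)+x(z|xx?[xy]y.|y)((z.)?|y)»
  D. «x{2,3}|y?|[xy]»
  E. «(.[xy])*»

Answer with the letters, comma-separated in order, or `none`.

A → no match
B → match
C → no match — must start with `yz`
D → no match
E → match

B, E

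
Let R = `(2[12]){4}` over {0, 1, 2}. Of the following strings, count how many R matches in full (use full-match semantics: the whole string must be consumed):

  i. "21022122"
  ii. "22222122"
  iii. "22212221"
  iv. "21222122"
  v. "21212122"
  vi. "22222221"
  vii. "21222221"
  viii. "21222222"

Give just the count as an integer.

7

i → no match
ii → match
iii → match
iv → match
v → match
vi → match
vii → match
viii → match
Total matched: 7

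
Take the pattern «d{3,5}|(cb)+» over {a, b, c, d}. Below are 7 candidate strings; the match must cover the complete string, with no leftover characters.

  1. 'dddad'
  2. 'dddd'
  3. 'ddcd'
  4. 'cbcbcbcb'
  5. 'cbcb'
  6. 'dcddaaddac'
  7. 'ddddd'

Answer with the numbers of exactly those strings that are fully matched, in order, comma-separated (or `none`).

1 → no match
2 → match
3 → no match
4 → match
5 → match
6 → no match
7 → match

2, 4, 5, 7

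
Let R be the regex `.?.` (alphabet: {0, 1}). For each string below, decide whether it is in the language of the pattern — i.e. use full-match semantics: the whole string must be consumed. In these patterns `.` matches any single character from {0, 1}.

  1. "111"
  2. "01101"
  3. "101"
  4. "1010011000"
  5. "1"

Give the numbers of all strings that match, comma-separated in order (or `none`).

1 → no match
2 → no match
3 → no match
4 → no match
5 → match

5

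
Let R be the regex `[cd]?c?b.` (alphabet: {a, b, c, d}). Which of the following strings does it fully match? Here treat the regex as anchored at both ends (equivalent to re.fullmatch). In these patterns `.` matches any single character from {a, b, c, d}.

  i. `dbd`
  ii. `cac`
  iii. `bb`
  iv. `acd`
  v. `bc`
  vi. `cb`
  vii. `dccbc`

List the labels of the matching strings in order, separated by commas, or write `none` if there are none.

i → match
ii → no match
iii → match
iv → no match
v → match
vi → no match
vii → no match

i, iii, v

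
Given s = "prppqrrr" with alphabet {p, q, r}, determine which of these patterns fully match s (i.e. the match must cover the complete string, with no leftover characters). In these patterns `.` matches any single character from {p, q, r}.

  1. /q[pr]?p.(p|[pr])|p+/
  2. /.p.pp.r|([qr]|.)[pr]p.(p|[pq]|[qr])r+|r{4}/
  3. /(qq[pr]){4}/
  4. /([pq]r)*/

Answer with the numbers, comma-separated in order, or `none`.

2

1 → no match
2 → match
3 → no match — must start with "qq"
4 → no match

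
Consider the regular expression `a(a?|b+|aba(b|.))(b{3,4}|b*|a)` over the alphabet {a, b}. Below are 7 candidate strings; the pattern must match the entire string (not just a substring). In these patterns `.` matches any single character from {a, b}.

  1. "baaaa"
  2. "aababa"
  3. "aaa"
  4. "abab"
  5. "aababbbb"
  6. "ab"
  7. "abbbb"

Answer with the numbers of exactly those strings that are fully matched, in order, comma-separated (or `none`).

1 → no match — must start with "a"
2 → match
3 → match
4 → no match
5 → match
6 → match
7 → match

2, 3, 5, 6, 7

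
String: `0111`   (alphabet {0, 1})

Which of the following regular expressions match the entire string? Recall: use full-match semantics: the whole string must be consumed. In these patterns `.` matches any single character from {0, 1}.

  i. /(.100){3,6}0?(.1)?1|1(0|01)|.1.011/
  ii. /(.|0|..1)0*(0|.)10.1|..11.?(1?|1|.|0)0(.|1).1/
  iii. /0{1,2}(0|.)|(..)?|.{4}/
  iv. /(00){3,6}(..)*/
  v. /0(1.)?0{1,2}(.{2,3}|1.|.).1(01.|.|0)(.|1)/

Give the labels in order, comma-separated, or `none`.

i → no match
ii → no match
iii → match
iv → no match — must start with `00`
v → no match

iii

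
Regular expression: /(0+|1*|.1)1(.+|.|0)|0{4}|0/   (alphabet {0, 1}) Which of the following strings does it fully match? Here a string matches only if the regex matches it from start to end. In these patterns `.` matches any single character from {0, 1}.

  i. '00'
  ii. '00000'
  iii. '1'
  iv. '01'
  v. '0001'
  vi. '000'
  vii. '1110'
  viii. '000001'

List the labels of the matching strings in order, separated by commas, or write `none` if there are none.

vii

i → no match
ii → no match
iii → no match
iv → no match
v → no match
vi → no match
vii → match
viii → no match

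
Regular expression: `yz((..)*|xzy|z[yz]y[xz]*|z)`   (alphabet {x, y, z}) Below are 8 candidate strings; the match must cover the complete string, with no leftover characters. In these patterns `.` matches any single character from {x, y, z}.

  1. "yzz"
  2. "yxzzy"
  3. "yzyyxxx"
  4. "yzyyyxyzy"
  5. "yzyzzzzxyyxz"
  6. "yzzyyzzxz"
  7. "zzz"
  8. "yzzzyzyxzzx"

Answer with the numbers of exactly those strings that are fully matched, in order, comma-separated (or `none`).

1, 5, 6

1 → match
2 → no match — must start with "yz"
3 → no match
4 → no match
5 → match
6 → match
7 → no match — must start with "yz"
8 → no match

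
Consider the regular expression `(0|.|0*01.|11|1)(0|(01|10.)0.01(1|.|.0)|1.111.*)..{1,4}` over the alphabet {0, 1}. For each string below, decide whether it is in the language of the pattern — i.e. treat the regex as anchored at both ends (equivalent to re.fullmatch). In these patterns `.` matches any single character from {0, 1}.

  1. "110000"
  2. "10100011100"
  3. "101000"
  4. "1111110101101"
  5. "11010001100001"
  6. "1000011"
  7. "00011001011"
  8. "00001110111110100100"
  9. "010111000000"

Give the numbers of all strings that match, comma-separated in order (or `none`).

1. "110000" → match
2. "10100011100" → match
3. "101000" → match
4 → match
5 → match
6. "1000011" → match
7. "00011001011" → match
8 → match
9. "010111000000" → match

1, 2, 3, 4, 5, 6, 7, 8, 9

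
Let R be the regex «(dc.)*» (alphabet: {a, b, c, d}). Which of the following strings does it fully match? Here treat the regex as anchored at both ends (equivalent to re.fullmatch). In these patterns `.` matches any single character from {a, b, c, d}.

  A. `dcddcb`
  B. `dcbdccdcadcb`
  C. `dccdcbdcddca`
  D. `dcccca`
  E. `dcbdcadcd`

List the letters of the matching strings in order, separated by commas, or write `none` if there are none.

A, B, C, E

A → match
B → match
C → match
D → no match
E → match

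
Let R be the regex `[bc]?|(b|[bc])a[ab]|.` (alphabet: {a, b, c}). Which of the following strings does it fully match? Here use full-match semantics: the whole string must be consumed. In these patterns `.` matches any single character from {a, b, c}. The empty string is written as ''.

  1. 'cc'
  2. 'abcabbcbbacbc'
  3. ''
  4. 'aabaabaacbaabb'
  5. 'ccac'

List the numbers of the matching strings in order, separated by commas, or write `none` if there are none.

1 → no match
2 → no match
3 → match
4 → no match
5 → no match

3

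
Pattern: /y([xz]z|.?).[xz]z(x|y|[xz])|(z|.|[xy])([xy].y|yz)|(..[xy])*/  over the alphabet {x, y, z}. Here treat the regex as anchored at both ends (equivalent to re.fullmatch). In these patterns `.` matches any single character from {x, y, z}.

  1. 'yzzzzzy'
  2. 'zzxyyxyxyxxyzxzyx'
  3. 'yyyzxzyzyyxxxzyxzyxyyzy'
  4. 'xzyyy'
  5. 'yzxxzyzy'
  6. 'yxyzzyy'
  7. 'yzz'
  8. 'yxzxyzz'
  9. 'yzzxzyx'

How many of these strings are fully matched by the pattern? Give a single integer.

1

1 → match
2 → no match
3 → no match
4 → no match
5 → no match
6 → no match
7 → no match
8 → no match
9 → no match
Total matched: 1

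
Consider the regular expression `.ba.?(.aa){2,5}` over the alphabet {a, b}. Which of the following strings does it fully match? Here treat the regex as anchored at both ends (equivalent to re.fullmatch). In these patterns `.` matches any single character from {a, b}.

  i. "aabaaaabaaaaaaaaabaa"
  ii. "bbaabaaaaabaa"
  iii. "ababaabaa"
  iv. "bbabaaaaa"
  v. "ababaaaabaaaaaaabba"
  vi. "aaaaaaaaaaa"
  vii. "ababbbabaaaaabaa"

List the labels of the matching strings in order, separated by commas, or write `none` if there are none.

ii, iii, iv

i → no match
ii → match
iii → match
iv → match
v → no match — must end with "aa"
vi → no match
vii → no match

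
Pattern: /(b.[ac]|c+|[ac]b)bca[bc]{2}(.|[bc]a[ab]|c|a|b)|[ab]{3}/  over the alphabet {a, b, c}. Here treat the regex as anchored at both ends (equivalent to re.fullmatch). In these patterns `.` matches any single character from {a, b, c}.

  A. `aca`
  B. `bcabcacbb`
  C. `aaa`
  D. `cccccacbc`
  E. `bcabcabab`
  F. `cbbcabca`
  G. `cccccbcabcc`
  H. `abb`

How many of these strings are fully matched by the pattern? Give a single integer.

A → no match
B → match
C → match
D → no match
E → no match
F → match
G → match
H → match
Total matched: 5

5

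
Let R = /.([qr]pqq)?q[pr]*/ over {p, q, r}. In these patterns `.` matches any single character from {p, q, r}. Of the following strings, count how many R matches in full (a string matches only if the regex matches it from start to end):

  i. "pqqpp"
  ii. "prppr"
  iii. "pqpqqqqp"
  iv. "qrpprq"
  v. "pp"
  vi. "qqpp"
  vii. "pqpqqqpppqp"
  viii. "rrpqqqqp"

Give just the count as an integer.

i → no match
ii → no match
iii → no match
iv → no match
v → no match
vi → match
vii → no match
viii → no match
Total matched: 1

1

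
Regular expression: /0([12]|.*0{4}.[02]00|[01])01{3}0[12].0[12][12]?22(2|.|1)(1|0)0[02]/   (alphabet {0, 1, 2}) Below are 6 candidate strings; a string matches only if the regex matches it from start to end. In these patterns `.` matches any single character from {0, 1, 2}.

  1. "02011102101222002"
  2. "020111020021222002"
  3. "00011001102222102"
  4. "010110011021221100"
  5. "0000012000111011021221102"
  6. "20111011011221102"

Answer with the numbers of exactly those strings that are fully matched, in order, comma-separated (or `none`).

1, 2, 5

1 → match
2 → match
3 → no match
4 → no match
5 → match
6 → no match — must start with "0"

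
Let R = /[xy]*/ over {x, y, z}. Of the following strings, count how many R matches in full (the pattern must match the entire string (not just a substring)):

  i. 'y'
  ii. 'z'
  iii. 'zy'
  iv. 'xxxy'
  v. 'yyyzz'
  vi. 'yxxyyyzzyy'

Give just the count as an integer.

i → match
ii → no match
iii → no match
iv → match
v → no match
vi → no match
Total matched: 2

2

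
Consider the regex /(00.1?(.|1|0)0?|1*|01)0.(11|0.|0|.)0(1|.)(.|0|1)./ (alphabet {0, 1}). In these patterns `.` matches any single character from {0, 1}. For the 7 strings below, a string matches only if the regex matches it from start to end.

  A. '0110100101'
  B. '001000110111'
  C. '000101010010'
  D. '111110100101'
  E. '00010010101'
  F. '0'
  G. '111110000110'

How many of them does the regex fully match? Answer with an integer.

5

A → no match
B → match
C → match
D → match
E → match
F → no match
G → match
Total matched: 5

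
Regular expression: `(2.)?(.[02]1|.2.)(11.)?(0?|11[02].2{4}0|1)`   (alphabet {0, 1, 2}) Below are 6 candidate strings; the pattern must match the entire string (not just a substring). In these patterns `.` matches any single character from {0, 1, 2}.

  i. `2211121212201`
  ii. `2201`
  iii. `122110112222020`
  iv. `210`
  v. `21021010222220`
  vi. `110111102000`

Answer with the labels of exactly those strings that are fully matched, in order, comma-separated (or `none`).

ii

i → no match
ii → match
iii → no match
iv → no match
v → no match
vi → no match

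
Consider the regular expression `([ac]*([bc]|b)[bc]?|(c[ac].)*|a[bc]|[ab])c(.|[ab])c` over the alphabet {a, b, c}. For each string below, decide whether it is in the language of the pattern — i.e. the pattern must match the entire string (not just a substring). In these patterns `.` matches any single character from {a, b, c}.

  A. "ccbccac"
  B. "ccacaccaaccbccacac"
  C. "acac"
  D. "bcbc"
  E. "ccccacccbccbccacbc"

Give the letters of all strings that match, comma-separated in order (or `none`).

A, B, C, D, E

A → match
B → match
C → match
D → match
E → match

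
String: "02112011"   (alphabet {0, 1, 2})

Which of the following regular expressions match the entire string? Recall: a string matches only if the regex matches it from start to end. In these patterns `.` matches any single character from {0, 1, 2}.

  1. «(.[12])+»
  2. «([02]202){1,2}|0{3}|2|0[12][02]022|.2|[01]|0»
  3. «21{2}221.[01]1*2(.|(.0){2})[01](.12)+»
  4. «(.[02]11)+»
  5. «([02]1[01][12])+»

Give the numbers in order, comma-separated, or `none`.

1 → no match
2 → no match
3 → no match — must start with "21"
4 → match
5 → no match

4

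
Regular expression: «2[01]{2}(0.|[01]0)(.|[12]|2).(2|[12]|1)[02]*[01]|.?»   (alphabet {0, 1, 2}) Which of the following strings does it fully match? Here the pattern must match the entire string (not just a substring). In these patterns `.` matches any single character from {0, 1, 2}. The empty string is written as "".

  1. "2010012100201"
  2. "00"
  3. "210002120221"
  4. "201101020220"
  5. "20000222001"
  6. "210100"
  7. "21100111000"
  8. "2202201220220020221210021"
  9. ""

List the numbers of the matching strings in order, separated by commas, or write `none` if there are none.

1 → match
2 → no match
3 → match
4 → match
5 → match
6 → no match
7 → match
8 → no match
9 → match

1, 3, 4, 5, 7, 9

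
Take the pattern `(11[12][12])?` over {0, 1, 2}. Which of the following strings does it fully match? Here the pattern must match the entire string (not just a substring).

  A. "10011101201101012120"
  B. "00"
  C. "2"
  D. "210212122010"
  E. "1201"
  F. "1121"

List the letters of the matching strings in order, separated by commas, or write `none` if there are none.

A → no match
B → no match
C → no match
D → no match
E → no match
F → match

F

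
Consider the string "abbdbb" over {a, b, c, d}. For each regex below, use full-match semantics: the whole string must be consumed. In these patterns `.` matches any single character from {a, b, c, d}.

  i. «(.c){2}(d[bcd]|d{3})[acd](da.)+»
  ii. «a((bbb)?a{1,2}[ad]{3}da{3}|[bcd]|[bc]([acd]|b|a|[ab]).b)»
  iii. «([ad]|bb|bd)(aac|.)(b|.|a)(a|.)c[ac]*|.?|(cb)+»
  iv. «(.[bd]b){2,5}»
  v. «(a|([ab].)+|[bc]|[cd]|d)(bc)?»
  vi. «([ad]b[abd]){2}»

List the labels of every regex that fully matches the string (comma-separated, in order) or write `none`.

iv, v, vi

i → no match
ii → no match
iii → no match
iv → match
v → match
vi → match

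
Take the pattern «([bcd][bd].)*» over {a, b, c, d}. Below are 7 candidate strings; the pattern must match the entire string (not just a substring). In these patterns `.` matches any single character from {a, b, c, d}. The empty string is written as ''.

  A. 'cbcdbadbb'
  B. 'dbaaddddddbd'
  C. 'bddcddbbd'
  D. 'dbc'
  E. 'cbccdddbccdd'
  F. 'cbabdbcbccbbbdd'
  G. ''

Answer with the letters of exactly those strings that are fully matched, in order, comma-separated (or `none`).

A, C, D, E, F, G

A → match
B → no match
C → match
D → match
E → match
F → match
G → match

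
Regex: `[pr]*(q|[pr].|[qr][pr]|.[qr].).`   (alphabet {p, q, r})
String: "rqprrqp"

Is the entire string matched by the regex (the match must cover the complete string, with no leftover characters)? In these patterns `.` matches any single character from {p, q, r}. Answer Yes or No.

No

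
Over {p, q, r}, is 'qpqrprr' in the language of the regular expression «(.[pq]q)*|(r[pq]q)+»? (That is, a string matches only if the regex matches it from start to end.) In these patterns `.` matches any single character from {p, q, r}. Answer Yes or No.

No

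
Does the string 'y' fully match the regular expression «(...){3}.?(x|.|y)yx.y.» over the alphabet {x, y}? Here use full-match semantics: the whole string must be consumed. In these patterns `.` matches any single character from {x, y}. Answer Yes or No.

No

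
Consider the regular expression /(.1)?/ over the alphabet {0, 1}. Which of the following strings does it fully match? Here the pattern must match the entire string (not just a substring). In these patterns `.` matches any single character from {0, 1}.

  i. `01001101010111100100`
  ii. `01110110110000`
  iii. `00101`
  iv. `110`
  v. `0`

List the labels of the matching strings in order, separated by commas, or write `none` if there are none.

i → no match
ii → no match
iii → no match
iv → no match
v → no match

none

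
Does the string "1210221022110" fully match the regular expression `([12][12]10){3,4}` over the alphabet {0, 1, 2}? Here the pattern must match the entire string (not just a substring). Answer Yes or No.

No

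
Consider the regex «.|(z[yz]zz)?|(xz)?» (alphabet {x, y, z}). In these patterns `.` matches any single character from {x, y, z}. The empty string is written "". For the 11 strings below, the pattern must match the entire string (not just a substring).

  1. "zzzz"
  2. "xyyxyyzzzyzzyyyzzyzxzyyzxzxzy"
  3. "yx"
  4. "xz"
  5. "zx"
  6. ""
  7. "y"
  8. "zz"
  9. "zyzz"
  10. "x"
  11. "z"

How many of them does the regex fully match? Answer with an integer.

1. "zzzz" → match
2 → no match
3. "yx" → no match
4. "xz" → match
5. "zx" → no match
6. "" → match
7. "y" → match
8. "zz" → no match
9. "zyzz" → match
10. "x" → match
11. "z" → match
Total matched: 7

7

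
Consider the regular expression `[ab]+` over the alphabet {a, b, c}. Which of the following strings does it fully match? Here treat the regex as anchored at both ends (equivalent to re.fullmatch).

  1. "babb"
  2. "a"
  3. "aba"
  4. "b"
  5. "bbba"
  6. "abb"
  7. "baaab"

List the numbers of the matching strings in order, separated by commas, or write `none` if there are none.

1, 2, 3, 4, 5, 6, 7

1. "babb" → match
2. "a" → match
3. "aba" → match
4. "b" → match
5. "bbba" → match
6. "abb" → match
7. "baaab" → match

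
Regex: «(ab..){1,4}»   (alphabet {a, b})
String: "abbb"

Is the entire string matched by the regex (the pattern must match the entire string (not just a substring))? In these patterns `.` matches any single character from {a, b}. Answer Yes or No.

Yes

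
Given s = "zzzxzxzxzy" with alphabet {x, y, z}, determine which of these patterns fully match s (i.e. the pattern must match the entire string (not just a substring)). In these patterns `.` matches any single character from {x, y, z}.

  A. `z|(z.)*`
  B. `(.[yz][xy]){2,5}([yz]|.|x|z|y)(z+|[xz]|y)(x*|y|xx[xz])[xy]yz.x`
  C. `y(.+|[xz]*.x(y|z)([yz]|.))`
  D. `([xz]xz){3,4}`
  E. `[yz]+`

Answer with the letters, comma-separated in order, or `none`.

A → match
B → no match — must end with "x"
C → no match — must start with "y"
D → no match — must end with "xz"
E → no match

A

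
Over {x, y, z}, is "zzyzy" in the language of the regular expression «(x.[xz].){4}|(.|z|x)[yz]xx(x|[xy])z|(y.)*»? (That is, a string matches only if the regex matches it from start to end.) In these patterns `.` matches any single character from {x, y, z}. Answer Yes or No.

No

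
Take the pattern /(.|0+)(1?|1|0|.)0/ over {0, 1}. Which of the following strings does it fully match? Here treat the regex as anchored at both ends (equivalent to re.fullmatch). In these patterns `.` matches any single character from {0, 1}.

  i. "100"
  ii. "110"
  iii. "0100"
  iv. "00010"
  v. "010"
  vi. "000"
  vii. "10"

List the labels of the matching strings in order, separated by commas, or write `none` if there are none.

i → match
ii → match
iii → no match
iv → match
v → match
vi → match
vii → match

i, ii, iv, v, vi, vii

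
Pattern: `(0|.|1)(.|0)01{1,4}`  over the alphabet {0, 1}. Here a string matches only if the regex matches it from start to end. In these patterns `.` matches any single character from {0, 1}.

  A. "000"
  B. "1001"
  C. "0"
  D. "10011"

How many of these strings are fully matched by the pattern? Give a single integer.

2

A. "000" → no match — must end with "1"
B. "1001" → match
C. "0" → no match — must end with "1"
D. "10011" → match
Total matched: 2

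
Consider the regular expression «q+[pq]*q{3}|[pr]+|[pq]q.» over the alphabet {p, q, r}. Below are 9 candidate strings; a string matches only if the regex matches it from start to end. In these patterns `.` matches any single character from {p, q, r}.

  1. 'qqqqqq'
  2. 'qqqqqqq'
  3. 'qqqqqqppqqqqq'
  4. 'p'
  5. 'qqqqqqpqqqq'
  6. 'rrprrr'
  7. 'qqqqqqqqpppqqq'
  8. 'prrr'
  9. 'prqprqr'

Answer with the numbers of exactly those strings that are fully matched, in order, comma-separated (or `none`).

1, 2, 3, 4, 5, 6, 7, 8

1 → match
2 → match
3 → match
4 → match
5 → match
6 → match
7 → match
8 → match
9 → no match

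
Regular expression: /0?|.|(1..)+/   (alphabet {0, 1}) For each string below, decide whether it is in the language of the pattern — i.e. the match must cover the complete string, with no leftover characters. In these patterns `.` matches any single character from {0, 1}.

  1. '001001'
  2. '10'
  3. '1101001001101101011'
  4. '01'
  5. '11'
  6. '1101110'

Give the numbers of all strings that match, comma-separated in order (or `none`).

1 → no match
2 → no match
3 → no match
4 → no match
5 → no match
6 → no match

none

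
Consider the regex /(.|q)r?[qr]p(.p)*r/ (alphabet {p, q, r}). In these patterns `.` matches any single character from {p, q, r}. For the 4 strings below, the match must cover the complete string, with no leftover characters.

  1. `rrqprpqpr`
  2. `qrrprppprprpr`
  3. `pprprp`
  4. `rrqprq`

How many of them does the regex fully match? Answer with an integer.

2

1 → match
2 → match
3 → no match — must end with `r`
4 → no match — must end with `r`
Total matched: 2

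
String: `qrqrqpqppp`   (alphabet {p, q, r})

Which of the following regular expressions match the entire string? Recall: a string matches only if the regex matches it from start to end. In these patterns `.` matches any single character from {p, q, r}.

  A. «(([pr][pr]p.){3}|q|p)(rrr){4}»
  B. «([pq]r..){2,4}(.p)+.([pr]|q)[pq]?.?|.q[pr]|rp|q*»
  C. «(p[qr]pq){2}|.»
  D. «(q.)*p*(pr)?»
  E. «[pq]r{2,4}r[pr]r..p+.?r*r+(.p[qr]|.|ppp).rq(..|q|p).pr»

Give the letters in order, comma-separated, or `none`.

D

A → no match — must end with `rrr`
B → no match
C → no match
D → match
E → no match — must end with `pr`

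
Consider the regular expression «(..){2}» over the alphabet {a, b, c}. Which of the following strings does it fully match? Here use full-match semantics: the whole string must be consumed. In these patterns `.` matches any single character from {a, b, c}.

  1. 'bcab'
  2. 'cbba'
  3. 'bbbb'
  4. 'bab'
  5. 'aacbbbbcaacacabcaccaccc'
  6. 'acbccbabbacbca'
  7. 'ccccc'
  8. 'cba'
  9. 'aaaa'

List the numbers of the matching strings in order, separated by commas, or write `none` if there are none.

1, 2, 3, 9

1 → match
2 → match
3 → match
4 → no match
5 → no match
6 → no match
7 → no match
8 → no match
9 → match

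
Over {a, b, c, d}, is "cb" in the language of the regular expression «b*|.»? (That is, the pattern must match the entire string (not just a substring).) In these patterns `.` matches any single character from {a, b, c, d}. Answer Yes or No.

No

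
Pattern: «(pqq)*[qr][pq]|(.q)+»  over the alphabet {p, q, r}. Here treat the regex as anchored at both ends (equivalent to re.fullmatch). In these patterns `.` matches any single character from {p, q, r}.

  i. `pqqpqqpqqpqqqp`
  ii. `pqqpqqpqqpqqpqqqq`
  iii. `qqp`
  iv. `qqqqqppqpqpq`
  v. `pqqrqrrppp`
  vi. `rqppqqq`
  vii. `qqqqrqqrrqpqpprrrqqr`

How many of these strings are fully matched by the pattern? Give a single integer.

i → match
ii → match
iii → no match
iv → no match
v → no match
vi → no match
vii → no match
Total matched: 2

2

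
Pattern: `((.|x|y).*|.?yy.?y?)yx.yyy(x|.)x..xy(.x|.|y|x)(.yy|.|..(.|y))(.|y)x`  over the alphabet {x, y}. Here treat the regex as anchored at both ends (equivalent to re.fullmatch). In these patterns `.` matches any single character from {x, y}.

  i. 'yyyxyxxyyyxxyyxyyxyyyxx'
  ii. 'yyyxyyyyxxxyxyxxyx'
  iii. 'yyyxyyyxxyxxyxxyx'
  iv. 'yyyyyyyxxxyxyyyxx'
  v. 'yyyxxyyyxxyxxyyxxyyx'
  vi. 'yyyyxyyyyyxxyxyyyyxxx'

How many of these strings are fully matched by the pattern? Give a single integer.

i → match
ii → match
iii → no match
iv → no match
v → match
vi → match
Total matched: 4

4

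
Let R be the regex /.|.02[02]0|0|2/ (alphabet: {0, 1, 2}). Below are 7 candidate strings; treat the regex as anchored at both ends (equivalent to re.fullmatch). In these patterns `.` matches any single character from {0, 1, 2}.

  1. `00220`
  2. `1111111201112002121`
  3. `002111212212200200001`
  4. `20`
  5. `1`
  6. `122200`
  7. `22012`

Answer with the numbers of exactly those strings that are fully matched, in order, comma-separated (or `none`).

1. `00220` → match
2 → no match
3 → no match
4. `20` → no match
5. `1` → match
6. `122200` → no match
7. `22012` → no match

1, 5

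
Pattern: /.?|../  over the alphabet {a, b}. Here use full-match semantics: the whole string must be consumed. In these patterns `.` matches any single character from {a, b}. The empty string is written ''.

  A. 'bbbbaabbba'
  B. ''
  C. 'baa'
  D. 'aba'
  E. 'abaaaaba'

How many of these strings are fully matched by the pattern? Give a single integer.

1

A → no match
B → match
C → no match
D → no match
E → no match
Total matched: 1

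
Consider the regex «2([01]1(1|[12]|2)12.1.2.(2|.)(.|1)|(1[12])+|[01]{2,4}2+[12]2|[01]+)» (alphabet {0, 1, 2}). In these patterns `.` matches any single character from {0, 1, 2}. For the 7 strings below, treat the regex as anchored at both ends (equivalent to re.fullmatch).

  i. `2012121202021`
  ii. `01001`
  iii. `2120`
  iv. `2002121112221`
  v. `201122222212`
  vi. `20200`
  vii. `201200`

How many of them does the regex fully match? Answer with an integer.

1

i → no match
ii → no match — must start with `2`
iii → no match
iv → no match
v → match
vi → no match
vii → no match
Total matched: 1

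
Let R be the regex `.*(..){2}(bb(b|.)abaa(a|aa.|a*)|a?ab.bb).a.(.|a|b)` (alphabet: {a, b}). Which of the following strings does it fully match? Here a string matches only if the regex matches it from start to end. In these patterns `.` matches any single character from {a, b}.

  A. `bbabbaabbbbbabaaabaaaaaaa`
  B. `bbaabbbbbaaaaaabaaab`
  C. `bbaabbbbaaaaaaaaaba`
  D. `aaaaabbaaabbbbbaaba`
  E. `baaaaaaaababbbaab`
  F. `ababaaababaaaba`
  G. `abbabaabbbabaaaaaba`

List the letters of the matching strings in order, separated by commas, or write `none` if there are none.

E, G

A → no match
B → no match
C → no match
D → no match
E → match
F → no match
G → match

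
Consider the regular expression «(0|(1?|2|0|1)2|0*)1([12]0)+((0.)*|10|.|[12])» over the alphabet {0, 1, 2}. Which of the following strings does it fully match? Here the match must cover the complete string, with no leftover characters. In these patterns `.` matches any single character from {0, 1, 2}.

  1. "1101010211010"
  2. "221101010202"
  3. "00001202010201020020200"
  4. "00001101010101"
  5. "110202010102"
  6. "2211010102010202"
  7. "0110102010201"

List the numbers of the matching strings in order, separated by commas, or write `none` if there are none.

1 → no match
2 → match
3 → match
4 → match
5 → match
6 → match
7 → match

2, 3, 4, 5, 6, 7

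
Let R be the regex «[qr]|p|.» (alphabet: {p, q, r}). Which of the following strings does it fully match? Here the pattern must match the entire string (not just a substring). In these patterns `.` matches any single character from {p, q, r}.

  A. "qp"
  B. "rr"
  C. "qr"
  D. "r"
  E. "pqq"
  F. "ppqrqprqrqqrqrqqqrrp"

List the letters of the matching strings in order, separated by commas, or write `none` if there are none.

A → no match
B → no match
C → no match
D → match
E → no match
F → no match

D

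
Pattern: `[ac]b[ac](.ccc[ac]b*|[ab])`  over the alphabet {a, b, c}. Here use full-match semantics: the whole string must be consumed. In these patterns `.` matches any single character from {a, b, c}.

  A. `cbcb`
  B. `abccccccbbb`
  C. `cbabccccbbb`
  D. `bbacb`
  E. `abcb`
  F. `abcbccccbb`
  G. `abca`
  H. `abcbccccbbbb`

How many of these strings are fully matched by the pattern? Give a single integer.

7

A. `cbcb` → match
B. `abccccccbbb` → match
C. `cbabccccbbb` → match
D. `bbacb` → no match
E. `abcb` → match
F. `abcbccccbb` → match
G. `abca` → match
H. `abcbccccbbbb` → match
Total matched: 7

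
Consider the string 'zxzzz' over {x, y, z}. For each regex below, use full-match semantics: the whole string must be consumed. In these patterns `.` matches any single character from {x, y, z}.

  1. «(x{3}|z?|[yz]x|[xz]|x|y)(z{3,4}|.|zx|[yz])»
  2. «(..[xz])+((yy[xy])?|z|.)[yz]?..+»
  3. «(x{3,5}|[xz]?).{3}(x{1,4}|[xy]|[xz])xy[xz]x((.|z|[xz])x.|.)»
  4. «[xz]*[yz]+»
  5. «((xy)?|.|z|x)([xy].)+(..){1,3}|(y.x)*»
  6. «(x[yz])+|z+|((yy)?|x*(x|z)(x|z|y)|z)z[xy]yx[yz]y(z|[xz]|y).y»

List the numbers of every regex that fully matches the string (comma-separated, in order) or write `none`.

1 → match
2 → match
3 → no match
4 → match
5 → match
6 → no match

1, 2, 4, 5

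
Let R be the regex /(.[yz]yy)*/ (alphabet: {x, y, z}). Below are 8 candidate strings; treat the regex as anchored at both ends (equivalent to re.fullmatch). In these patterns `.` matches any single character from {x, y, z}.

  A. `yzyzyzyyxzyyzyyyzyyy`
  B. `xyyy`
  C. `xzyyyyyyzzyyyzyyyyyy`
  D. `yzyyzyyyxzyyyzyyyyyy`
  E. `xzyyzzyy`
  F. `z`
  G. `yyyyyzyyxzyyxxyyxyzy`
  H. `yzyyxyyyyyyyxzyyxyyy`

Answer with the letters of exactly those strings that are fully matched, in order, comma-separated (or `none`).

A → no match
B. `xyyy` → match
C → match
D → match
E. `xzyyzzyy` → match
F. `z` → no match
G → no match
H → match

B, C, D, E, H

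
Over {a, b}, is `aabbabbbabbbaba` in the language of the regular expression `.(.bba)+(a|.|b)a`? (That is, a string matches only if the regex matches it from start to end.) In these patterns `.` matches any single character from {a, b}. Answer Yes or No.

Yes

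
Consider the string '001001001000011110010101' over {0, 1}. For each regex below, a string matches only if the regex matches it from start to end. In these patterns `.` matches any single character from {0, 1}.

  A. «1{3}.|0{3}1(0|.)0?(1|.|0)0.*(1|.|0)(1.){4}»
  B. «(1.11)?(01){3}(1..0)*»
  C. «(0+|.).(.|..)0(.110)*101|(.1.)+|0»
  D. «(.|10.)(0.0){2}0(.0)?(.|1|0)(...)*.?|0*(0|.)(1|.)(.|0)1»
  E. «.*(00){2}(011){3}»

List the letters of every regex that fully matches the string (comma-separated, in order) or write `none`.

A → no match
B → no match
C → no match
D → match
E → no match — must end with '011'

D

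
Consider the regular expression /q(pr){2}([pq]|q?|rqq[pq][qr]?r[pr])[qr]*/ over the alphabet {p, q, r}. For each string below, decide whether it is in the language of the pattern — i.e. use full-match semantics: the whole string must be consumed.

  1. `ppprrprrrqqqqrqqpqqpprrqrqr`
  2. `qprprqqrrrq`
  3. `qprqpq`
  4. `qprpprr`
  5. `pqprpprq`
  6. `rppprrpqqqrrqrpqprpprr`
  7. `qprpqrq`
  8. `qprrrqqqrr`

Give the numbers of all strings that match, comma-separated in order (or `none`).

1 → no match — must start with `qpr`
2 → match
3 → no match
4 → no match
5 → no match — must start with `qpr`
6 → no match — must start with `qpr`
7 → no match
8 → no match

2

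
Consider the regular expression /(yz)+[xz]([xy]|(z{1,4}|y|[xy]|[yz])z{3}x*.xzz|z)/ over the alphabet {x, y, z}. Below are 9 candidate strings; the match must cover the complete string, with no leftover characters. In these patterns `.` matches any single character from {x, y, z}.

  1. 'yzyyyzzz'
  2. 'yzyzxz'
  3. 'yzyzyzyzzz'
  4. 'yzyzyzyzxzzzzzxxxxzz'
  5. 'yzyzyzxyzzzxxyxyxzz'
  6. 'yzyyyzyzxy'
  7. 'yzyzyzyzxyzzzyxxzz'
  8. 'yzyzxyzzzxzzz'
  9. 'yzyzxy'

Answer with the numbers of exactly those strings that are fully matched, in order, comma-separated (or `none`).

2, 3, 4, 9

1 → no match
2 → match
3 → match
4 → match
5 → no match
6 → no match
7 → no match
8 → no match
9 → match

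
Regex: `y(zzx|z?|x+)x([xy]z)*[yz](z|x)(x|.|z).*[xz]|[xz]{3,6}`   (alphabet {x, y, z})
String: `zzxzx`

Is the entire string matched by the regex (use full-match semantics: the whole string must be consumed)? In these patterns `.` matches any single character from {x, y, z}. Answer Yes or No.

Yes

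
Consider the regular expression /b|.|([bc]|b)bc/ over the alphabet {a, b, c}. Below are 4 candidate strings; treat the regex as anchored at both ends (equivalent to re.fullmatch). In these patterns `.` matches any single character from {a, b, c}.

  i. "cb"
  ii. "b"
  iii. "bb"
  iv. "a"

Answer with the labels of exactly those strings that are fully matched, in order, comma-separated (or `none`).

ii, iv

i → no match
ii → match
iii → no match
iv → match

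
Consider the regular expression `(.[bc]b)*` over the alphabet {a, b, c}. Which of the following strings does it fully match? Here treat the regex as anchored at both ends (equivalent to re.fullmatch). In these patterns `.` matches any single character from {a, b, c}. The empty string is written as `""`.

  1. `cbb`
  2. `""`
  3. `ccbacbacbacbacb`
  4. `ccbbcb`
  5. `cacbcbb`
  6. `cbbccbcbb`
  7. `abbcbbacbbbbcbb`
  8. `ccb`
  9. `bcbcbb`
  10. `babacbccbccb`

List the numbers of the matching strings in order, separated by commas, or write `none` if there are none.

1, 2, 3, 4, 6, 7, 8, 9

1 → match
2 → match
3 → match
4 → match
5 → no match
6 → match
7 → match
8 → match
9 → match
10 → no match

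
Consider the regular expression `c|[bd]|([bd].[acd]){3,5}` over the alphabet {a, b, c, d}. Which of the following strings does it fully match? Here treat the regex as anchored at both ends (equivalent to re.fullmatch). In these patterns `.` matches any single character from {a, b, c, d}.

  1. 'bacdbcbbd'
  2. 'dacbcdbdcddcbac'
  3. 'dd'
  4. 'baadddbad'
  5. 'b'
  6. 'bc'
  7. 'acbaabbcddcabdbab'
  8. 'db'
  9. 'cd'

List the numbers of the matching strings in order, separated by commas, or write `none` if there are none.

1 → match
2 → match
3 → no match
4 → match
5 → match
6 → no match
7 → no match
8 → no match
9 → no match

1, 2, 4, 5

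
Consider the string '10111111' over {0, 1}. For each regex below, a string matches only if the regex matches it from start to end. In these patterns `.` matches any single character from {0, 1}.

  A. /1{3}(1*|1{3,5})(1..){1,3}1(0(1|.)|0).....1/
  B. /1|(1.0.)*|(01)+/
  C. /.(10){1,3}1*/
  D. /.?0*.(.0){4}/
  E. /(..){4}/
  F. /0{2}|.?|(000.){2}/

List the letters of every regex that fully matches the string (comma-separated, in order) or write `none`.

A → no match
B → no match
C → no match
D → no match — must end with '0'
E → match
F → no match

E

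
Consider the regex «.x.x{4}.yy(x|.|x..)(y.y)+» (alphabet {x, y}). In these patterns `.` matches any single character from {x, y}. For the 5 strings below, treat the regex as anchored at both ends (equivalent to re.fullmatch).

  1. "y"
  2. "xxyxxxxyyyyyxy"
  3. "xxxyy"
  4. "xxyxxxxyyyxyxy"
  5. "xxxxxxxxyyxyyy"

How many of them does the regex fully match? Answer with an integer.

1 → no match
2 → match
3 → no match
4 → match
5 → match
Total matched: 3

3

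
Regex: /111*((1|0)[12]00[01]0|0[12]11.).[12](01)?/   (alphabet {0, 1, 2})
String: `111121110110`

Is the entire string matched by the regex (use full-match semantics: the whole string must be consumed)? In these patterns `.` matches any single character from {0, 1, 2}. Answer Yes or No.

No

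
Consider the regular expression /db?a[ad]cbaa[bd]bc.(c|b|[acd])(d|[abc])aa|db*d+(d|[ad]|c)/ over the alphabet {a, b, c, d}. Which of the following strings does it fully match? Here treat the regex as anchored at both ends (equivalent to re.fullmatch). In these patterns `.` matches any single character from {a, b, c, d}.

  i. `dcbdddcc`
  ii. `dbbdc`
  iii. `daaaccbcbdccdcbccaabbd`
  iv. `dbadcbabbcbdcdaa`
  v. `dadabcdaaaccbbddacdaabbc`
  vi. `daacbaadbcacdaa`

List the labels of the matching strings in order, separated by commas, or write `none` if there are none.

ii, vi

i → no match
ii → match
iii → no match
iv → no match
v → no match
vi → match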